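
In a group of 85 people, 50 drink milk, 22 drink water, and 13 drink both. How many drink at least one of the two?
|A∪B| = |A| + |B| - |A∩B| = 50 + 22 - 13 = 59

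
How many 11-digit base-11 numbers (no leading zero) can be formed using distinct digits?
First digit: 10 choices (nonzero). Then descending: 10 × 10 × 9 × 8 × 7 × 6 × 5 × 4 × 3 × 2 × 1 = 36288000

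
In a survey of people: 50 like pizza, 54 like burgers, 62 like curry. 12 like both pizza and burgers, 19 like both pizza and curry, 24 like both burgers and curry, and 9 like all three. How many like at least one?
|A∪B∪C| = 50+54+62-12-19-24+9 = 120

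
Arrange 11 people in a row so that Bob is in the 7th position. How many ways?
Fix one position: (11-1)! = 3628800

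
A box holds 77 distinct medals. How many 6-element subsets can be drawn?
C(77,6) = 77!/(6!×71!) = 237093780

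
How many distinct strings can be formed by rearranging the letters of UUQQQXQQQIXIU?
13! / (6! × 3! × 2! × 2!) = 360360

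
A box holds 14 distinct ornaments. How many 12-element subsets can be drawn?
C(14,12) = 14!/(12!×2!) = 91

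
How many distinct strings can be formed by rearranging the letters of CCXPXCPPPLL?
11! / (4! × 2! × 2! × 3!) = 69300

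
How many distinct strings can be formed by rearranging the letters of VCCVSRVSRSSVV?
13! / (2! × 4! × 2! × 5!) = 540540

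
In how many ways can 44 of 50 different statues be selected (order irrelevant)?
C(50,44) = 50!/(44!×6!) = 15890700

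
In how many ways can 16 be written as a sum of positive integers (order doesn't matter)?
Pentagonal recurrence p(n) = p(n-1) + p(n-2) - p(n-5) - p(n-7) + p(n-12) + p(n-15) - ... gives p(0..15) = 1, 1, 2, 3, 5, 7, 11, 15, 22, 30, 42, 56, 77, 101, 135, 176. p(16) = p(15) + p(14) - p(11) - p(9) + p(4) + p(1) = 176 + 135 - 56 - 30 + 5 + 1 = 231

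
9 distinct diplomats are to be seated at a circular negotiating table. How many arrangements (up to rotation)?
Circular: fix one position, arrange the rest. (9-1)! = 40320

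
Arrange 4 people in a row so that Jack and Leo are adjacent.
Treat as block: (4-1)! × 2! = 6 × 2 = 12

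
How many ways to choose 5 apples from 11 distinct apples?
C(11,5) = 11!/(5!×6!) = 462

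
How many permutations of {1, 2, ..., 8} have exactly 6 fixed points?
Choose the 6 fixed points C(8,6) = 28, derange the rest: !2 = Σ_{j=0}^{2} (-1)^j·2!/j! = 2 - 2 + 1 = 1. Product = 28 × 1 = 28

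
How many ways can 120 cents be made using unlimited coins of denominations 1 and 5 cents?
Coefficient of x^120 in 1/(1-x^1) · 1/(1-x^5). Use j coins of 5 for j = 0..⌊120/5⌋ = 24, the rest in 1s: 24 + 1 = 25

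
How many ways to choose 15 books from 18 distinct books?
C(18,15) = 18!/(15!×3!) = 816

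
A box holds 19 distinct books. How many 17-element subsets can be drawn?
C(19,17) = 19!/(17!×2!) = 171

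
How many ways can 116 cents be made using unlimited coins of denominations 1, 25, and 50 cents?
Coefficient of x^116 in 1/(1-x^1) · 1/(1-x^25) · 1/(1-x^50). Case on j = number of 50-cent coins (j = 0..2); remainder r = 116 - 50j is made from {1,25} in ⌊r/25⌋+1 ways. r = 116, 66, 16 → 5 + 3 + 1 = 9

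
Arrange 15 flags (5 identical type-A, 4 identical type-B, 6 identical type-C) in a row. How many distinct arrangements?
15! / (5! × 4! × 6!) = 630630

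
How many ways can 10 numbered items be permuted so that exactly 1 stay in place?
Choose the 1 fixed point C(10,1) = 10, derange the rest: !9 = Σ_{j=0}^{9} (-1)^j·9!/j! = 362880 - 362880 + 181440 - 60480 + 15120 - 3024 + 504 - 72 + 9 - 1 = 133496. Product = 10 × 133496 = 1334960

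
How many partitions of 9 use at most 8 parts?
By conjugation, equals partitions of 9 into parts ≤ 8. Let r_j(i) = number of partitions of i into parts ≤ j, for i = 0..9. r_1(i) = 1 for all i; r_j(i) = r_{j-1}(i) + r_j(i-j). Rows j = 2..8: ≤2: 1 1 2 2 3 3 4 4 5 5; ≤3: 1 1 2 3 4 5 7 8 10 12; ≤4: 1 1 2 3 5 6 9 11 15 18; ≤5: 1 1 2 3 5 7 10 13 18 23; ≤6: 1 1 2 3 5 7 11 14 20 26; ≤7: 1 1 2 3 5 7 11 15 21 28; ≤8: 1 1 2 3 5 7 11 15 22 29. r_8(9) = 29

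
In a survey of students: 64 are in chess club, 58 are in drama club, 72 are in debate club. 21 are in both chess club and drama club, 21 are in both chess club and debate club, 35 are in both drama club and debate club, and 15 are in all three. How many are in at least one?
|A∪B∪C| = 64+58+72-21-21-35+15 = 132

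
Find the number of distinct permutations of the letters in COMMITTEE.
9! / (1! × 1! × 2! × 1! × 2! × 2!) = 45360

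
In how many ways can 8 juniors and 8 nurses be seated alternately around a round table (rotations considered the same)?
Fix one of the juniors: (8-1)! ways for the remaining juniors, × 8! ways for the nurses = 5040 × 40320 = 203212800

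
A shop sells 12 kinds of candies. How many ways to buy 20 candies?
C(20+12-1, 12-1) = C(31, 11) = 84672315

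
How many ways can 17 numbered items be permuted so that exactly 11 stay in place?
Choose the 11 fixed points C(17,11) = 12376, derange the rest: !6 = Σ_{j=0}^{6} (-1)^j·6!/j! = 720 - 720 + 360 - 120 + 30 - 6 + 1 = 265. Product = 12376 × 265 = 3279640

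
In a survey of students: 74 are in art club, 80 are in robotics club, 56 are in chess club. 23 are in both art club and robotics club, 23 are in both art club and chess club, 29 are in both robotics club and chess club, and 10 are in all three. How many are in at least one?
|A∪B∪C| = 74+80+56-23-23-29+10 = 145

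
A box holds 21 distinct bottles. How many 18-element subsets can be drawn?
C(21,18) = 21!/(18!×3!) = 1330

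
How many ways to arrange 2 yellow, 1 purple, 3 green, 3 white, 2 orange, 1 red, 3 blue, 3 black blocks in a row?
18! / (2! × 1! × 3! × 3! × 2! × 1! × 3! × 3!) = 1235025792000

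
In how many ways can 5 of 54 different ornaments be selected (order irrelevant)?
C(54,5) = 54!/(5!×49!) = 3162510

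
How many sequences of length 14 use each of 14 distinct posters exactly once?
14! = 87178291200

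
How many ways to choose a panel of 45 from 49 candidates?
C(49,45) = 49!/(45!×4!) = 211876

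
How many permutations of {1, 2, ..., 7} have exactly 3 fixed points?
Choose the 3 fixed points C(7,3) = 35, derange the rest: !4 = Σ_{j=0}^{4} (-1)^j·4!/j! = 24 - 24 + 12 - 4 + 1 = 9. Product = 35 × 9 = 315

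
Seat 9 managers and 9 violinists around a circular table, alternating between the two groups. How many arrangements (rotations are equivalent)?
Fix one of the managers: (9-1)! ways for the remaining managers, × 9! ways for the violinists = 40320 × 362880 = 14631321600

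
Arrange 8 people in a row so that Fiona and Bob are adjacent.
Treat as block: (8-1)! × 2! = 5040 × 2 = 10080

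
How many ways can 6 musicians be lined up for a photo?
6! = 720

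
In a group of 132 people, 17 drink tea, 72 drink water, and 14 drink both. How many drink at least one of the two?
|A∪B| = |A| + |B| - |A∩B| = 17 + 72 - 14 = 75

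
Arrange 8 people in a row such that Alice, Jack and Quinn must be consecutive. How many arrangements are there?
Treat the 3 as one block: (8-3+1)! × 3! = 720 × 6 = 4320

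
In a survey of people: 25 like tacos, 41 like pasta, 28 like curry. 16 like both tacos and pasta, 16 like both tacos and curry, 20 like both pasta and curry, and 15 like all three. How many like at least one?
|A∪B∪C| = 25+41+28-16-16-20+15 = 57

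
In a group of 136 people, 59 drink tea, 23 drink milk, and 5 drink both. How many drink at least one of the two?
|A∪B| = |A| + |B| - |A∩B| = 59 + 23 - 5 = 77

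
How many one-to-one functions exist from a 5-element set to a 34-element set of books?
P(34,5) = 34!/(34-5)! = 33390720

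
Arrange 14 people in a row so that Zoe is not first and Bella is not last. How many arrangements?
By inclusion-exclusion: 14! - 2×(14-1)! + (14-2)! = 87178291200 - 12454041600 + 479001600 = 75203251200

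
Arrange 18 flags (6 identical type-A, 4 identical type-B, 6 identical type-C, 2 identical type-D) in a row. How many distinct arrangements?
18! / (6! × 4! × 6! × 2!) = 257297040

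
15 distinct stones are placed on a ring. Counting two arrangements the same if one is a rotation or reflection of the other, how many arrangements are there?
(15-1)!/2 = 87178291200/2 = 43589145600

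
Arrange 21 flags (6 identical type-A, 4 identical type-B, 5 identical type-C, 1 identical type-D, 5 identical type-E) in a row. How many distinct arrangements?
21! / (6! × 4! × 5! × 1! × 5!) = 205323037920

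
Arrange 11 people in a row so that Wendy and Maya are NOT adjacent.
Total - adjacent = 11! - (11-1)!×2 = 39916800 - 7257600 = 32659200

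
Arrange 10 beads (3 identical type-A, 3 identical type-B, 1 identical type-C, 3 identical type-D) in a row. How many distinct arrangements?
10! / (3! × 3! × 1! × 3!) = 16800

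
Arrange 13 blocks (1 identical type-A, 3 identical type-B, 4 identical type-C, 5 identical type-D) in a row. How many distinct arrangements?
13! / (1! × 3! × 4! × 5!) = 360360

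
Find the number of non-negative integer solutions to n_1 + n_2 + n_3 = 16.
C(16+3-1, 3-1) = C(18, 2) = 153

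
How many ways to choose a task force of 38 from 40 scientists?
C(40,38) = 40!/(38!×2!) = 780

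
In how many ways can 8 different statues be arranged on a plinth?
8! = 40320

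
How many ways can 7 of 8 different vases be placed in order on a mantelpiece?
P(8,7) = 8!/(8-7)! = 40320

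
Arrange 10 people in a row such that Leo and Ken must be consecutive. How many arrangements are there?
Treat the 2 as one block: (10-2+1)! × 2! = 362880 × 2 = 725760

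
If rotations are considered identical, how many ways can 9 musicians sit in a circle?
Circular: fix one position, arrange the rest. (9-1)! = 40320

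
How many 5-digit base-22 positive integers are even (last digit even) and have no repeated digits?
Last∈{0,2,4,6,8,10,12,14,16,18,20}. Last=0: 143640. Last nonzero: 10×20×P(20,3) = 1368000. Total = 1511640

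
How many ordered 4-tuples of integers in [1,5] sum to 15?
Coefficient of x^15 in (x + x² + ... + x^5)^4. By inclusion-exclusion on dice exceeding 5: Σ_j (-1)^j C(4,j)·C(15-1-5j, 3) = C(4,0)·C(14,3) - C(4,1)·C(9,3) + C(4,2)·C(4,3) = 1·364 - 4·84 + 6·4 = 52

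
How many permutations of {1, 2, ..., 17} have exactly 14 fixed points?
Choose the 14 fixed points C(17,14) = 680, derange the rest: !3 = Σ_{j=0}^{3} (-1)^j·3!/j! = 6 - 6 + 3 - 1 = 2. Product = 680 × 2 = 1360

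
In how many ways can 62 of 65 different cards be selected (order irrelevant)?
C(65,62) = 65!/(62!×3!) = 43680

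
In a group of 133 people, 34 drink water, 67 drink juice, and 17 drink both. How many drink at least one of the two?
|A∪B| = |A| + |B| - |A∩B| = 34 + 67 - 17 = 84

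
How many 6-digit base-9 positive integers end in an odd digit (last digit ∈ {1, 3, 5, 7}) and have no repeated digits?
Last∈{1,3,5,7}. Last=0: 0. Last nonzero: 4×7×P(7,4) = 23520. Total = 23520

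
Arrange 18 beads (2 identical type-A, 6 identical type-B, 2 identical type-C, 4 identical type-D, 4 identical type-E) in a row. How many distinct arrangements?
18! / (2! × 6! × 2! × 4! × 4!) = 3859455600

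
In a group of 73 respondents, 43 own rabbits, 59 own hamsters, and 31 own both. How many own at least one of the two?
|A∪B| = |A| + |B| - |A∩B| = 43 + 59 - 31 = 71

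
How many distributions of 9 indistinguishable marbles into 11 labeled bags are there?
C(9+11-1, 11-1) = C(19, 10) = 92378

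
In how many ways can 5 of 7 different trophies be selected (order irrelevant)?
C(7,5) = 7!/(5!×2!) = 21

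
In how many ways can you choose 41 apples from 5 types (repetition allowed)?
C(41+5-1, 5-1) = C(45, 4) = 148995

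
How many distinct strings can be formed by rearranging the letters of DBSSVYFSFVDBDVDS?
16! / (4! × 1! × 2! × 4! × 3! × 2!) = 1513512000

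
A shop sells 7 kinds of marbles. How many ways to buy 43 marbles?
C(43+7-1, 7-1) = C(49, 6) = 13983816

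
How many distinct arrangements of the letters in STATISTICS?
10! / (3! × 3! × 1! × 2! × 1!) = 50400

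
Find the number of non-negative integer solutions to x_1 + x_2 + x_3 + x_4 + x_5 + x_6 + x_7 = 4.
C(4+7-1, 7-1) = C(10, 6) = 210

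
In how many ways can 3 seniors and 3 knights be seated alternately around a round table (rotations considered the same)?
Fix one of the seniors: (3-1)! ways for the remaining seniors, × 3! ways for the knights = 2 × 6 = 12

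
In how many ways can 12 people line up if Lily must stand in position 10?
Fix one position: (12-1)! = 39916800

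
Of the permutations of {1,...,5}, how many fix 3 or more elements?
Exactly j fixed points: C(5,j)·!(5-j); sum over j ≥ 3 (derangement numbers via !m = (m-1)·(!(m-1) + !(m-2)): !0..!2 = 1, 0, 1). Σ_{j=3}^{5} C(5,j)·!(5-j) = C(5,3)·!2 + C(5,4)·!1 + C(5,5)·!0 = 10·1 + 5·0 + 1·1 = 11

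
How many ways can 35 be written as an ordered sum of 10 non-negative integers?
C(35+10-1, 10-1) = C(44, 9) = 708930508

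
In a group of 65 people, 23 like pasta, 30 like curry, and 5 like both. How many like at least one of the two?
|A∪B| = |A| + |B| - |A∩B| = 23 + 30 - 5 = 48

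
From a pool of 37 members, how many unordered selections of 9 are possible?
C(37,9) = 37!/(9!×28!) = 124403620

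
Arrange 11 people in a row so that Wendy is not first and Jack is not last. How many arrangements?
By inclusion-exclusion: 11! - 2×(11-1)! + (11-2)! = 39916800 - 7257600 + 362880 = 33022080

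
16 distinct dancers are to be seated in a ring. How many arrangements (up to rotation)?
Circular: fix one position, arrange the rest. (16-1)! = 1307674368000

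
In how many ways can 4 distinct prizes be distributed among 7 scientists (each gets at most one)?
P(7,4) = 7!/(7-4)! = 840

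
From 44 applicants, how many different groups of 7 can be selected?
C(44,7) = 44!/(7!×37!) = 38320568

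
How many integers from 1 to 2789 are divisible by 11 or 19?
⌊2789/11⌋ + ⌊2789/19⌋ - ⌊2789/209⌋ = 253 + 146 - 13 = 386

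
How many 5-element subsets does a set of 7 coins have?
C(7,5) = 7!/(5!×2!) = 21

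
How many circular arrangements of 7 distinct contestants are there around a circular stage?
Circular: fix one position, arrange the rest. (7-1)! = 720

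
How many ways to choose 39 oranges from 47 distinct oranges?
C(47,39) = 47!/(39!×8!) = 314457495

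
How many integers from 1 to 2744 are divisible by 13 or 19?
⌊2744/13⌋ + ⌊2744/19⌋ - ⌊2744/247⌋ = 211 + 144 - 11 = 344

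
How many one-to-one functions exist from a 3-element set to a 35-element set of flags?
P(35,3) = 35!/(35-3)! = 39270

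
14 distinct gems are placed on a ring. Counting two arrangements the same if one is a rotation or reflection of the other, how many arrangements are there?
(14-1)!/2 = 6227020800/2 = 3113510400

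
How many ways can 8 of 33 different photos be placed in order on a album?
P(33,8) = 33!/(33-8)! = 559809169920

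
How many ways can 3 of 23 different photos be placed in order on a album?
P(23,3) = 23!/(23-3)! = 10626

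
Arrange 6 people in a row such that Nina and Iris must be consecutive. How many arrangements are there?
Treat the 2 as one block: (6-2+1)! × 2! = 120 × 2 = 240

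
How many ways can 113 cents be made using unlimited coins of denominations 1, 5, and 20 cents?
Coefficient of x^113 in 1/(1-x^1) · 1/(1-x^5) · 1/(1-x^20). Case on j = number of 20-cent coins (j = 0..5); remainder r = 113 - 20j is made from {1,5} in ⌊r/5⌋+1 ways. r = 113, 93, 73, 53, 33, 13 → 23 + 19 + 15 + 11 + 7 + 3 = 78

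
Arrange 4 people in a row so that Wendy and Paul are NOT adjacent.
Total - adjacent = 4! - (4-1)!×2 = 24 - 12 = 12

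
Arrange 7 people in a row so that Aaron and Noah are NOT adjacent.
Total - adjacent = 7! - (7-1)!×2 = 5040 - 1440 = 3600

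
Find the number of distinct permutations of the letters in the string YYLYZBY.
7! / (1! × 1! × 4! × 1!) = 210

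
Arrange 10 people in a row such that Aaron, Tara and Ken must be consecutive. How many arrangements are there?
Treat the 3 as one block: (10-3+1)! × 3! = 40320 × 6 = 241920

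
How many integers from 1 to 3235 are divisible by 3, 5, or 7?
⌊3235/3⌋+⌊3235/5⌋+⌊3235/7⌋ - ⌊3235/15⌋-⌊3235/21⌋-⌊3235/35⌋ + ⌊3235/105⌋ = 1078+647+462 - 215-154-92 + 30 = 1756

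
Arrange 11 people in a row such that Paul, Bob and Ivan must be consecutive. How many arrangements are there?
Treat the 3 as one block: (11-3+1)! × 3! = 362880 × 6 = 2177280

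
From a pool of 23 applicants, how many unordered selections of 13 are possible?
C(23,13) = 23!/(13!×10!) = 1144066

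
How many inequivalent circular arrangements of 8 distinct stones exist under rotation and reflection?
(8-1)!/2 = 5040/2 = 2520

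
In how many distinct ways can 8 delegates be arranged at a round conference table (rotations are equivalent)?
Circular: fix one position, arrange the rest. (8-1)! = 5040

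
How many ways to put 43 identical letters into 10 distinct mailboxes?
C(43+10-1, 10-1) = C(52, 9) = 3679075400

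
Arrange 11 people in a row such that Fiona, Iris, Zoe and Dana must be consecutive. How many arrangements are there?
Treat the 4 as one block: (11-4+1)! × 4! = 40320 × 24 = 967680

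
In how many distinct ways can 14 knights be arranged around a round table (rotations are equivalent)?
Circular: fix one position, arrange the rest. (14-1)! = 6227020800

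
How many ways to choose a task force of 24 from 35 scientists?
C(35,24) = 35!/(24!×11!) = 417225900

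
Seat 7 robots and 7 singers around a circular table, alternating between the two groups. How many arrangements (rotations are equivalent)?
Fix one of the robots: (7-1)! ways for the remaining robots, × 7! ways for the singers = 720 × 5040 = 3628800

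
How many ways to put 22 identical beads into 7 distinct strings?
C(22+7-1, 7-1) = C(28, 6) = 376740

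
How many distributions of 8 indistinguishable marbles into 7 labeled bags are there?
C(8+7-1, 7-1) = C(14, 6) = 3003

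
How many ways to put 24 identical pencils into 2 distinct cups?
C(24+2-1, 2-1) = C(25, 1) = 25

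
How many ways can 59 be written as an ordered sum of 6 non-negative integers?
C(59+6-1, 6-1) = C(64, 5) = 7624512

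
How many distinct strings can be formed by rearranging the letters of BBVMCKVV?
8! / (2! × 1! × 3! × 1! × 1!) = 3360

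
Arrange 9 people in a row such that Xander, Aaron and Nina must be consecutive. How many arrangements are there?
Treat the 3 as one block: (9-3+1)! × 3! = 5040 × 6 = 30240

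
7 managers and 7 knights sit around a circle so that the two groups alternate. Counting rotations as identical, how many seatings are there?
Fix one of the managers: (7-1)! ways for the remaining managers, × 7! ways for the knights = 720 × 5040 = 3628800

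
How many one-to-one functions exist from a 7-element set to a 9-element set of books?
P(9,7) = 9!/(9-7)! = 181440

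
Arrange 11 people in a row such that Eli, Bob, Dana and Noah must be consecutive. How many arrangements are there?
Treat the 4 as one block: (11-4+1)! × 4! = 40320 × 24 = 967680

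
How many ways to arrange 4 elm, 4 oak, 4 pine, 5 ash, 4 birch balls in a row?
21! / (4! × 4! × 4! × 5! × 4!) = 1283268987000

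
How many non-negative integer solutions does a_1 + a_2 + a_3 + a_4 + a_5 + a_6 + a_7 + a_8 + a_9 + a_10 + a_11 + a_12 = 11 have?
C(11+12-1, 12-1) = C(22, 11) = 705432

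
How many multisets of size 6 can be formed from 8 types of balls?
C(6+8-1, 8-1) = C(13, 7) = 1716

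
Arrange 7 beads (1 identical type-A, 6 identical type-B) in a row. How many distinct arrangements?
7! / (1! × 6!) = 7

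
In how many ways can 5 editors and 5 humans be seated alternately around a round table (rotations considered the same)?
Fix one of the editors: (5-1)! ways for the remaining editors, × 5! ways for the humans = 24 × 120 = 2880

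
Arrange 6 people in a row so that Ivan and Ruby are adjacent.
Treat as block: (6-1)! × 2! = 120 × 2 = 240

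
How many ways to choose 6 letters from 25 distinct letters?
C(25,6) = 25!/(6!×19!) = 177100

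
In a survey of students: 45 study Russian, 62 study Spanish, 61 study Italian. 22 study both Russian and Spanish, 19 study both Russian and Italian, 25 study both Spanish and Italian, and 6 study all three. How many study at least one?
|A∪B∪C| = 45+62+61-22-19-25+6 = 108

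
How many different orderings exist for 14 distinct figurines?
14! = 87178291200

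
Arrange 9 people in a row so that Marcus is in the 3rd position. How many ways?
Fix one position: (9-1)! = 40320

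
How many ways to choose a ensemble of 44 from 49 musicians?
C(49,44) = 49!/(44!×5!) = 1906884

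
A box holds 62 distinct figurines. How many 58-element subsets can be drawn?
C(62,58) = 62!/(58!×4!) = 557845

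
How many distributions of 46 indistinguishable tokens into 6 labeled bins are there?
C(46+6-1, 6-1) = C(51, 5) = 2349060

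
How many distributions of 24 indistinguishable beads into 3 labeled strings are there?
C(24+3-1, 3-1) = C(26, 2) = 325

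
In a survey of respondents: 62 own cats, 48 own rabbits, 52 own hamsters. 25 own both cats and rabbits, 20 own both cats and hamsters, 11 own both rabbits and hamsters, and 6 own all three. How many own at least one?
|A∪B∪C| = 62+48+52-25-20-11+6 = 112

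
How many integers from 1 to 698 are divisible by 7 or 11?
⌊698/7⌋ + ⌊698/11⌋ - ⌊698/77⌋ = 99 + 63 - 9 = 153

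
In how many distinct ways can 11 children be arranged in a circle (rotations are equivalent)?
Circular: fix one position, arrange the rest. (11-1)! = 3628800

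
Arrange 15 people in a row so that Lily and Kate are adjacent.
Treat as block: (15-1)! × 2! = 87178291200 × 2 = 174356582400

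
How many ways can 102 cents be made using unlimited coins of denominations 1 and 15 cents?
Coefficient of x^102 in 1/(1-x^1) · 1/(1-x^15). Use j coins of 15 for j = 0..⌊102/15⌋ = 6, the rest in 1s: 6 + 1 = 7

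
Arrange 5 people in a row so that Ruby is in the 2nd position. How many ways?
Fix one position: (5-1)! = 24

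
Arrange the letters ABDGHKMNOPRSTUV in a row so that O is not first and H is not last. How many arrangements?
By inclusion-exclusion: 15! - 2×(15-1)! + (15-2)! = 1307674368000 - 174356582400 + 6227020800 = 1139544806400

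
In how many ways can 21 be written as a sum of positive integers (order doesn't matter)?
Pentagonal recurrence p(n) = p(n-1) + p(n-2) - p(n-5) - p(n-7) + p(n-12) + p(n-15) - ... gives p(0..20) = 1, 1, 2, 3, 5, 7, 11, 15, 22, 30, 42, 56, 77, 101, 135, 176, 231, 297, 385, 490, 627. p(21) = p(20) + p(19) - p(16) - p(14) + p(9) + p(6) = 627 + 490 - 231 - 135 + 30 + 11 = 792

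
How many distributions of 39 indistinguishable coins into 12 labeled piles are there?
C(39+12-1, 12-1) = C(50, 11) = 37353738800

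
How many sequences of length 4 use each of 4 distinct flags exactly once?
4! = 24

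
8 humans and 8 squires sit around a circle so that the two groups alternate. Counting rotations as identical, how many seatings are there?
Fix one of the humans: (8-1)! ways for the remaining humans, × 8! ways for the squires = 5040 × 40320 = 203212800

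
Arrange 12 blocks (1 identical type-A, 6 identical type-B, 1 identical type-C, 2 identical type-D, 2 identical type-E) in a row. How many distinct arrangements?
12! / (1! × 6! × 1! × 2! × 2!) = 166320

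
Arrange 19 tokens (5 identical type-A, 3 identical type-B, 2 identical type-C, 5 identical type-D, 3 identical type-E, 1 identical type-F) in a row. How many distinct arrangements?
19! / (5! × 3! × 2! × 5! × 3! × 1!) = 117327450240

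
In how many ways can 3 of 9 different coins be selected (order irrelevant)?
C(9,3) = 9!/(3!×6!) = 84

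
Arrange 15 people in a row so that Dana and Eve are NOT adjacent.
Total - adjacent = 15! - (15-1)!×2 = 1307674368000 - 174356582400 = 1133317785600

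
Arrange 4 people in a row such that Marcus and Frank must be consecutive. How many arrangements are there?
Treat the 2 as one block: (4-2+1)! × 2! = 6 × 2 = 12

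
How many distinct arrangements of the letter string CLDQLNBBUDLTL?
13! / (2! × 4! × 1! × 2! × 1! × 1! × 1! × 1!) = 64864800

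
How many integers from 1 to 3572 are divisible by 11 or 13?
⌊3572/11⌋ + ⌊3572/13⌋ - ⌊3572/143⌋ = 324 + 274 - 24 = 574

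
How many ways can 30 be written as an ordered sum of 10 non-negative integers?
C(30+10-1, 10-1) = C(39, 9) = 211915132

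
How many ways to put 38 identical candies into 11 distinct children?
C(38+11-1, 11-1) = C(48, 10) = 6540715896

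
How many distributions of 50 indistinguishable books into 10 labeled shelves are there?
C(50+10-1, 10-1) = C(59, 9) = 12565671261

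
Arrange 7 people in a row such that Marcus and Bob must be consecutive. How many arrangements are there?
Treat the 2 as one block: (7-2+1)! × 2! = 720 × 2 = 1440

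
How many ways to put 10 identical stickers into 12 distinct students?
C(10+12-1, 12-1) = C(21, 11) = 352716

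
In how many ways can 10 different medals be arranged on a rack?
10! = 3628800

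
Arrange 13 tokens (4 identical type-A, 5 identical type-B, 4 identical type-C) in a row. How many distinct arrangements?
13! / (4! × 5! × 4!) = 90090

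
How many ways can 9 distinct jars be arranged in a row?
9! = 362880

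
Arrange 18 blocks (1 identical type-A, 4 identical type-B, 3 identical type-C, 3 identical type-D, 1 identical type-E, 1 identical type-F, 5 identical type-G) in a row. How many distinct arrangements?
18! / (1! × 4! × 3! × 3! × 1! × 1! × 5!) = 61751289600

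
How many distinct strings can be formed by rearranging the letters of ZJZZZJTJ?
8! / (3! × 4! × 1!) = 280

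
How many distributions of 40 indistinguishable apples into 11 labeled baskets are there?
C(40+11-1, 11-1) = C(50, 10) = 10272278170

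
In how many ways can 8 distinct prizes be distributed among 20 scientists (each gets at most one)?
P(20,8) = 20!/(20-8)! = 5079110400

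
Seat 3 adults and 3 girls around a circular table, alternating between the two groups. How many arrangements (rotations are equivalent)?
Fix one of the adults: (3-1)! ways for the remaining adults, × 3! ways for the girls = 2 × 6 = 12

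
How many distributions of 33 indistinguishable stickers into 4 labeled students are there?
C(33+4-1, 4-1) = C(36, 3) = 7140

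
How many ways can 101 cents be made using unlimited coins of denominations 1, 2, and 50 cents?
Coefficient of x^101 in 1/(1-x^1) · 1/(1-x^2) · 1/(1-x^50). Case on j = number of 50-cent coins (j = 0..2); remainder r = 101 - 50j is made from {1,2} in ⌊r/2⌋+1 ways. r = 101, 51, 1 → 51 + 26 + 1 = 78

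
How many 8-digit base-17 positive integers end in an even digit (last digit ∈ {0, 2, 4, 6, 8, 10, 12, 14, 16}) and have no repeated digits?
Last∈{0,2,4,6,8,10,12,14,16}. Last=0: 57657600. Last nonzero: 8×15×P(15,6) = 432432000. Total = 490089600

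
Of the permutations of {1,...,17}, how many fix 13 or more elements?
Exactly j fixed points: C(17,j)·!(17-j); sum over j ≥ 13 (derangement numbers via !m = (m-1)·(!(m-1) + !(m-2)): !0..!4 = 1, 0, 1, 2, 9). Σ_{j=13}^{17} C(17,j)·!(17-j) = C(17,13)·!4 + C(17,14)·!3 + C(17,15)·!2 + C(17,16)·!1 + C(17,17)·!0 = 2380·9 + 680·2 + 136·1 + 17·0 + 1·1 = 22917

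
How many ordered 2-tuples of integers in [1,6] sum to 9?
Coefficient of x^9 in (x + x² + ... + x^6)^2. By inclusion-exclusion on dice exceeding 6: Σ_j (-1)^j C(2,j)·C(9-1-6j, 1) = C(2,0)·C(8,1) - C(2,1)·C(2,1) = 1·8 - 2·2 = 4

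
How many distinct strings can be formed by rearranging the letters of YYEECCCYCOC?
11! / (2! × 5! × 3! × 1!) = 27720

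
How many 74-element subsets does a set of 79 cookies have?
C(79,74) = 79!/(74!×5!) = 22537515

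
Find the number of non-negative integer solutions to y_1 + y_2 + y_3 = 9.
C(9+3-1, 3-1) = C(11, 2) = 55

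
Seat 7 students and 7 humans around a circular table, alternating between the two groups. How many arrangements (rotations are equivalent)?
Fix one of the students: (7-1)! ways for the remaining students, × 7! ways for the humans = 720 × 5040 = 3628800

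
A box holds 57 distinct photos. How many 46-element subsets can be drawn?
C(57,46) = 57!/(46!×11!) = 184509266760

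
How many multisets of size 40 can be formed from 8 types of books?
C(40+8-1, 8-1) = C(47, 7) = 62891499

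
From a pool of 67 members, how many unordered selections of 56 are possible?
C(67,56) = 67!/(56!×11!) = 1285063345176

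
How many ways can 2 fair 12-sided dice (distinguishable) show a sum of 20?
Coefficient of x^20 in (x + x² + ... + x^12)^2. By inclusion-exclusion on dice exceeding 12: Σ_j (-1)^j C(2,j)·C(20-1-12j, 1) = C(2,0)·C(19,1) - C(2,1)·C(7,1) = 1·19 - 2·7 = 5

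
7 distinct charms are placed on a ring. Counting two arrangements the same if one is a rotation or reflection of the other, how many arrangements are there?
(7-1)!/2 = 720/2 = 360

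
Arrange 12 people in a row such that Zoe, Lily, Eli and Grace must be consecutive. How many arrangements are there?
Treat the 4 as one block: (12-4+1)! × 4! = 362880 × 24 = 8709120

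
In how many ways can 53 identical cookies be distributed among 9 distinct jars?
C(53+9-1, 9-1) = C(61, 8) = 2944827765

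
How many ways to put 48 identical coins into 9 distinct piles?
C(48+9-1, 9-1) = C(56, 8) = 1420494075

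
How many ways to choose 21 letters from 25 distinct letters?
C(25,21) = 25!/(21!×4!) = 12650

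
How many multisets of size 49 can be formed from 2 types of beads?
C(49+2-1, 2-1) = C(50, 1) = 50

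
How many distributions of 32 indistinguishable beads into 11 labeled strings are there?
C(32+11-1, 11-1) = C(42, 10) = 1471442973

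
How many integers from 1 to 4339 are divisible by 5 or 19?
⌊4339/5⌋ + ⌊4339/19⌋ - ⌊4339/95⌋ = 867 + 228 - 45 = 1050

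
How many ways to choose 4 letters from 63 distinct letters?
C(63,4) = 63!/(4!×59!) = 595665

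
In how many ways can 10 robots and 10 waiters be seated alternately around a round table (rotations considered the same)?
Fix one of the robots: (10-1)! ways for the remaining robots, × 10! ways for the waiters = 362880 × 3628800 = 1316818944000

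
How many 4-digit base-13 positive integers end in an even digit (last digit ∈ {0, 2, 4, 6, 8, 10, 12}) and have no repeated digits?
Last∈{0,2,4,6,8,10,12}. Last=0: 1320. Last nonzero: 6×11×P(11,2) = 7260. Total = 8580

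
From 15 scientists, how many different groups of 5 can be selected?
C(15,5) = 15!/(5!×10!) = 3003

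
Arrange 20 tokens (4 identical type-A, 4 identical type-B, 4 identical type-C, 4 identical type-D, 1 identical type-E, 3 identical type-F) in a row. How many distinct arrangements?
20! / (4! × 4! × 4! × 4! × 1! × 3!) = 1222160940000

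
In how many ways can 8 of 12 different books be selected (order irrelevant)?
C(12,8) = 12!/(8!×4!) = 495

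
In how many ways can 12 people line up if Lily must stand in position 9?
Fix one position: (12-1)! = 39916800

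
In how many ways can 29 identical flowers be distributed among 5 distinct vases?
C(29+5-1, 5-1) = C(33, 4) = 40920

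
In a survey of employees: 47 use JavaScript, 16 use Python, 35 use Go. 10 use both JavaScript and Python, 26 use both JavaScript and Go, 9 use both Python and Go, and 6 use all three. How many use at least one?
|A∪B∪C| = 47+16+35-10-26-9+6 = 59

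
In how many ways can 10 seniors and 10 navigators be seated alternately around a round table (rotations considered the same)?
Fix one of the seniors: (10-1)! ways for the remaining seniors, × 10! ways for the navigators = 362880 × 3628800 = 1316818944000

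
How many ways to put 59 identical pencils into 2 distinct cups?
C(59+2-1, 2-1) = C(60, 1) = 60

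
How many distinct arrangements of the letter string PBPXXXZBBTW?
11! / (1! × 2! × 1! × 1! × 3! × 3!) = 554400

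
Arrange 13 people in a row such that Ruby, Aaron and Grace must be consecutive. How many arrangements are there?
Treat the 3 as one block: (13-3+1)! × 3! = 39916800 × 6 = 239500800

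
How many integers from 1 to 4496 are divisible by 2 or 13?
⌊4496/2⌋ + ⌊4496/13⌋ - ⌊4496/26⌋ = 2248 + 345 - 172 = 2421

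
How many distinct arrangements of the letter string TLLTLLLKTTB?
11! / (5! × 1! × 1! × 4!) = 13860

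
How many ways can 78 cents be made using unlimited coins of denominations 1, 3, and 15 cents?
Coefficient of x^78 in 1/(1-x^1) · 1/(1-x^3) · 1/(1-x^15). Case on j = number of 15-cent coins (j = 0..5); remainder r = 78 - 15j is made from {1,3} in ⌊r/3⌋+1 ways. r = 78, 63, 48, 33, 18, 3 → 27 + 22 + 17 + 12 + 7 + 2 = 87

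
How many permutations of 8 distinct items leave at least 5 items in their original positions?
Exactly j fixed points: C(8,j)·!(8-j); sum over j ≥ 5 (derangement numbers via !m = (m-1)·(!(m-1) + !(m-2)): !0..!3 = 1, 0, 1, 2). Σ_{j=5}^{8} C(8,j)·!(8-j) = C(8,5)·!3 + C(8,6)·!2 + C(8,7)·!1 + C(8,8)·!0 = 56·2 + 28·1 + 8·0 + 1·1 = 141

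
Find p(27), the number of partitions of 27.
Pentagonal recurrence p(n) = p(n-1) + p(n-2) - p(n-5) - p(n-7) + p(n-12) + p(n-15) - ... gives p(0..26) = 1, 1, 2, 3, 5, 7, 11, 15, 22, 30, 42, 56, 77, 101, 135, 176, 231, 297, 385, 490, 627, 792, 1002, 1255, 1575, 1958, 2436. p(27) = p(26) + p(25) - p(22) - p(20) + p(15) + p(12) - p(5) - p(1) = 2436 + 1958 - 1002 - 627 + 176 + 77 - 7 - 1 = 3010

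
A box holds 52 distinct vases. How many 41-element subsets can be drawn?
C(52,41) = 52!/(41!×11!) = 60403728840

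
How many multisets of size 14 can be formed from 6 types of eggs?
C(14+6-1, 6-1) = C(19, 5) = 11628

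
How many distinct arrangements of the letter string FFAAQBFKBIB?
11! / (1! × 1! × 2! × 1! × 3! × 3!) = 554400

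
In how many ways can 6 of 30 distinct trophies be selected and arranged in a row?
P(30,6) = 30!/(30-6)! = 427518000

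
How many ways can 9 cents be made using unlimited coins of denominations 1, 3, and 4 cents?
Coefficient of x^9 in 1/(1-x^1) · 1/(1-x^3) · 1/(1-x^4). Case on j = number of 4-cent coins (j = 0..2); remainder r = 9 - 4j is made from {1,3} in ⌊r/3⌋+1 ways. r = 9, 5, 1 → 4 + 2 + 1 = 7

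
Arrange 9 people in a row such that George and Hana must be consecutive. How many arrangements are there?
Treat the 2 as one block: (9-2+1)! × 2! = 40320 × 2 = 80640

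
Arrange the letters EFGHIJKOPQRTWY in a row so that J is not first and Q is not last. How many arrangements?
By inclusion-exclusion: 14! - 2×(14-1)! + (14-2)! = 87178291200 - 12454041600 + 479001600 = 75203251200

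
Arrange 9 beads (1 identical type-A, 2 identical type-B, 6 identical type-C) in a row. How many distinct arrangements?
9! / (1! × 2! × 6!) = 252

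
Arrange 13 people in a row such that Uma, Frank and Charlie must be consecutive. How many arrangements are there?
Treat the 3 as one block: (13-3+1)! × 3! = 39916800 × 6 = 239500800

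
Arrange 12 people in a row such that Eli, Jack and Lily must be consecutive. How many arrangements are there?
Treat the 3 as one block: (12-3+1)! × 3! = 3628800 × 6 = 21772800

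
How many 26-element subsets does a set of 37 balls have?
C(37,26) = 37!/(26!×11!) = 854992152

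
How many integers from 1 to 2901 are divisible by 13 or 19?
⌊2901/13⌋ + ⌊2901/19⌋ - ⌊2901/247⌋ = 223 + 152 - 11 = 364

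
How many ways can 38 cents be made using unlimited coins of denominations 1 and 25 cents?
Coefficient of x^38 in 1/(1-x^1) · 1/(1-x^25). Use j coins of 25 for j = 0..⌊38/25⌋ = 1, the rest in 1s: 1 + 1 = 2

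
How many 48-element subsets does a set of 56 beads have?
C(56,48) = 56!/(48!×8!) = 1420494075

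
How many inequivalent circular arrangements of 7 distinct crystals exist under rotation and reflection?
(7-1)!/2 = 720/2 = 360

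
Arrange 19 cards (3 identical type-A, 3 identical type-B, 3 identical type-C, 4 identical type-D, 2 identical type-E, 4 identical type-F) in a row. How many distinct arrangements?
19! / (3! × 3! × 3! × 4! × 2! × 4!) = 488864376000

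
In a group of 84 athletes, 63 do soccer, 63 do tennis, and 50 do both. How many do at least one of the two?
|A∪B| = |A| + |B| - |A∩B| = 63 + 63 - 50 = 76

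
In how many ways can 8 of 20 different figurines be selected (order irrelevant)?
C(20,8) = 20!/(8!×12!) = 125970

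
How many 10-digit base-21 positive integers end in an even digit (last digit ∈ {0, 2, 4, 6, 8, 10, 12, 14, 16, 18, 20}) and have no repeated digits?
Last∈{0,2,4,6,8,10,12,14,16,18,20}. Last=0: 60949324800. Last nonzero: 10×19×P(19,8) = 579018585600. Total = 639967910400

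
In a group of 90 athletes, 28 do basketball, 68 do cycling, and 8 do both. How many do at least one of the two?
|A∪B| = |A| + |B| - |A∩B| = 28 + 68 - 8 = 88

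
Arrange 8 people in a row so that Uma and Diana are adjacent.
Treat as block: (8-1)! × 2! = 5040 × 2 = 10080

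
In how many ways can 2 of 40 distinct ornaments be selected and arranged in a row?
P(40,2) = 40!/(40-2)! = 1560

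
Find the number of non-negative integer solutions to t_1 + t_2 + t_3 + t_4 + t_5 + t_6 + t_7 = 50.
C(50+7-1, 7-1) = C(56, 6) = 32468436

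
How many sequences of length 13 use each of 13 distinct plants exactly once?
13! = 6227020800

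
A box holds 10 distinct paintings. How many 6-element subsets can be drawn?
C(10,6) = 10!/(6!×4!) = 210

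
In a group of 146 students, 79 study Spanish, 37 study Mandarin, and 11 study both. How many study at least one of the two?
|A∪B| = |A| + |B| - |A∩B| = 79 + 37 - 11 = 105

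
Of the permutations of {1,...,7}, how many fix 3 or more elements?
Exactly j fixed points: C(7,j)·!(7-j); sum over j ≥ 3 (derangement numbers via !m = (m-1)·(!(m-1) + !(m-2)): !0..!4 = 1, 0, 1, 2, 9). Σ_{j=3}^{7} C(7,j)·!(7-j) = C(7,3)·!4 + C(7,4)·!3 + C(7,5)·!2 + C(7,6)·!1 + C(7,7)·!0 = 35·9 + 35·2 + 21·1 + 7·0 + 1·1 = 407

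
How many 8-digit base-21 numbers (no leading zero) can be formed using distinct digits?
First digit: 20 choices (nonzero). Then descending: 20 × 20 × 19 × 18 × 17 × 16 × 15 × 14 = 7814016000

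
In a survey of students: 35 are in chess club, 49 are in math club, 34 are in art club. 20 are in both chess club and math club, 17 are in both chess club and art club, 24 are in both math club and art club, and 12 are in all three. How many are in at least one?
|A∪B∪C| = 35+49+34-20-17-24+12 = 69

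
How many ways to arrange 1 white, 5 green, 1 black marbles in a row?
7! / (1! × 5! × 1!) = 42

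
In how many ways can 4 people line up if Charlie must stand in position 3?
Fix one position: (4-1)! = 6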